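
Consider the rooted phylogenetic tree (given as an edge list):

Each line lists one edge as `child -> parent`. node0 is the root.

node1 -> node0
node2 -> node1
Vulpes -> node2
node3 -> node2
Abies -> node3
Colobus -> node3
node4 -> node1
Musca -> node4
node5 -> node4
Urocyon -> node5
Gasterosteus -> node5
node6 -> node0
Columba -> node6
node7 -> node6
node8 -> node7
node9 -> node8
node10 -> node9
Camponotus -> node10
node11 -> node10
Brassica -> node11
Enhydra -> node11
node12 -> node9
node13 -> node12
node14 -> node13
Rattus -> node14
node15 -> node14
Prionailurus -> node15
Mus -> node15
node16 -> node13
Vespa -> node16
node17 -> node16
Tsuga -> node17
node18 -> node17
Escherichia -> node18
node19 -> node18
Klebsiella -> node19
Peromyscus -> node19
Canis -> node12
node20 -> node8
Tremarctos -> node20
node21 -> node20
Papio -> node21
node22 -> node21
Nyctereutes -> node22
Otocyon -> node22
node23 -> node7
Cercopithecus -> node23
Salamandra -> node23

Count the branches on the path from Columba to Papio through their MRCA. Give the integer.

The MRCA of Columba and Papio is the node subtending (Columba,((((Camponotus,(Brassica,Enhydra)),(((Rattus,(Prionailurus,Mus)),(Vespa,(Tsuga,(Escherichia,(Klebsiella,Peromyscus))))),Canis)),(Tremarctos,(Papio,(Nyctereutes,Otocyon)))),(Cercopithecus,Salamandra))).
From Columba up to that node: 1 branch. From Papio up to the same node: 5 branches. Total: 1 + 5 = 6.

6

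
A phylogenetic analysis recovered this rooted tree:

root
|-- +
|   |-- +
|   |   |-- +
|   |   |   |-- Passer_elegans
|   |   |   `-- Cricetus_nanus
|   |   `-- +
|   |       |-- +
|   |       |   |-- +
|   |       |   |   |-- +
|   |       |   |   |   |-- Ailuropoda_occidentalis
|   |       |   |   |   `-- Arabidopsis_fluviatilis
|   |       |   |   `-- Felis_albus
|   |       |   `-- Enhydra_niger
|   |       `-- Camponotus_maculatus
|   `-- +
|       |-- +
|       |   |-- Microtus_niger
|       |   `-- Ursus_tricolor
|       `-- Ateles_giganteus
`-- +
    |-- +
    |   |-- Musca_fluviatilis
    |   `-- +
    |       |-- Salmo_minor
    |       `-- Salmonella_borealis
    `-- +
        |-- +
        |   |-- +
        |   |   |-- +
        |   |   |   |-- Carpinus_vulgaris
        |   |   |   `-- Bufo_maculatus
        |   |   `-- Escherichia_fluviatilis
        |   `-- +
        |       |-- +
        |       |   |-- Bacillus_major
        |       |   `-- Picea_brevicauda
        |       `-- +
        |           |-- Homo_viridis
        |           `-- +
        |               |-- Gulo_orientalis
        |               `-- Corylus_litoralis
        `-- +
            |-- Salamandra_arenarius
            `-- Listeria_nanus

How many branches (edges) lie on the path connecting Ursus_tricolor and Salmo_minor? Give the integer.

The MRCA of Ursus_tricolor and Salmo_minor is the root of the tree.
From Ursus_tricolor up to that node: 4 branches. From Salmo_minor up to the same node: 4 branches. Total: 4 + 4 = 8.

8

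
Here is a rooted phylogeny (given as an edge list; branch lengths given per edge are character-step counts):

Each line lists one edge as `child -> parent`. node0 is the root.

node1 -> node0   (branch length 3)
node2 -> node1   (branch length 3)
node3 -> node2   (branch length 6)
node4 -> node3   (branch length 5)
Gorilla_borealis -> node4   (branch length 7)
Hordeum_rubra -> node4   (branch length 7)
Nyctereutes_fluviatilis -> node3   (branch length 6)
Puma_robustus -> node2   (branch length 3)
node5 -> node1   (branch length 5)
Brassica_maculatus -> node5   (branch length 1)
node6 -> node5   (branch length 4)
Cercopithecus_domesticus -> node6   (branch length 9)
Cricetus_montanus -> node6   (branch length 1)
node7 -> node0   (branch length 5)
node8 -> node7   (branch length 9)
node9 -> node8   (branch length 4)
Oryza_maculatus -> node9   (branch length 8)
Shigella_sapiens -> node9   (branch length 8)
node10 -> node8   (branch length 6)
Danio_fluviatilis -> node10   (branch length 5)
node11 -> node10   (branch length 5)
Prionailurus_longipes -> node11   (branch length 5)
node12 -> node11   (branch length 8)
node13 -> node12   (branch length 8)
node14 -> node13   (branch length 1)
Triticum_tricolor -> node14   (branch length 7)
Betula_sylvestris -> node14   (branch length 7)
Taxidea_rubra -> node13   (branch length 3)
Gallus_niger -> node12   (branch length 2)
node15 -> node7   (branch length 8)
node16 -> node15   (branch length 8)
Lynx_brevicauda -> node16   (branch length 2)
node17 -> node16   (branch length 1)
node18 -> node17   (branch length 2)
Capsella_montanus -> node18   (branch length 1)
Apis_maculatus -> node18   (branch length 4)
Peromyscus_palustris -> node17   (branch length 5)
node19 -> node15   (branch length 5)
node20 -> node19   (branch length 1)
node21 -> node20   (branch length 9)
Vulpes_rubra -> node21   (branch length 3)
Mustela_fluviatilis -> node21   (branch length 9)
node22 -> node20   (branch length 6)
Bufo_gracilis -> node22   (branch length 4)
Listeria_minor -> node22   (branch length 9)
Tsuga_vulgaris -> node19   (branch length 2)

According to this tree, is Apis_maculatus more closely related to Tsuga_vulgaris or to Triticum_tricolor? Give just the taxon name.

Tsuga_vulgaris

The MRCA of Apis_maculatus and Tsuga_vulgaris subtends ((Lynx_brevicauda,((Capsella_montanus,Apis_maculatus),Peromyscus_palustris)),(((Vulpes_rubra,Mustela_fluviatilis),(Bufo_gracilis,Listeria_minor)),Tsuga_vulgaris)) (9 taxa).
The MRCA of Apis_maculatus and Triticum_tricolor subtends (((Oryza_maculatus,Shigella_sapiens),(Danio_fluviatilis,(Prionailurus_longipes,(((Triticum_tricolor,Betula_sylvestris),Taxidea_rubra),Gallus_niger)))),((Lynx_brevicauda,((Capsella_montanus,Apis_maculatus),Peromyscus_palustris)),(((Vulpes_rubra,Mustela_fluviatilis),(Bufo_gracilis,Listeria_minor)),Tsuga_vulgaris))) (17 taxa).
The first is nested inside the second, so Apis_maculatus shares a more recent common ancestor with Tsuga_vulgaris.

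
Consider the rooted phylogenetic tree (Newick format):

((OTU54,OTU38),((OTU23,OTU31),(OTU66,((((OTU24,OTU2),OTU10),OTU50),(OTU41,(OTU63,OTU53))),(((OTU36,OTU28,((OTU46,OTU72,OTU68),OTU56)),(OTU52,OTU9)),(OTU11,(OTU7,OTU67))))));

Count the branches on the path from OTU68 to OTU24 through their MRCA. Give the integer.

The MRCA of OTU68 and OTU24 is the node subtending (OTU66,((((OTU24,OTU2),OTU10),OTU50),(OTU41,(OTU63,OTU53))),(((OTU36,OTU28,((OTU46,OTU72,OTU68),OTU56)),(OTU52,OTU9)),(OTU11,(OTU7,OTU67)))).
From OTU68 up to that node: 6 branches. From OTU24 up to the same node: 5 branches. Total: 6 + 5 = 11.

11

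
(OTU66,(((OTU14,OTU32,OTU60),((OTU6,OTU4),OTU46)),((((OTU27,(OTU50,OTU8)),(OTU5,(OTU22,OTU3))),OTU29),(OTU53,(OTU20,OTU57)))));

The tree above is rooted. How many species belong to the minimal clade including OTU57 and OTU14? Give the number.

16

The MRCA of OTU57 and OTU14 is the node subtending (((OTU14,OTU32,OTU60),((OTU6,OTU4),OTU46)),((((OTU27,(OTU50,OTU8)),(OTU5,(OTU22,OTU3))),OTU29),(OTU53,(OTU20,OTU57)))).
That clade contains 16 terminal taxa: OTU14, OTU20, OTU22, OTU27, OTU29, OTU3, OTU32, OTU4, OTU46, OTU5, OTU50, OTU53, OTU57, OTU6, OTU60, OTU8.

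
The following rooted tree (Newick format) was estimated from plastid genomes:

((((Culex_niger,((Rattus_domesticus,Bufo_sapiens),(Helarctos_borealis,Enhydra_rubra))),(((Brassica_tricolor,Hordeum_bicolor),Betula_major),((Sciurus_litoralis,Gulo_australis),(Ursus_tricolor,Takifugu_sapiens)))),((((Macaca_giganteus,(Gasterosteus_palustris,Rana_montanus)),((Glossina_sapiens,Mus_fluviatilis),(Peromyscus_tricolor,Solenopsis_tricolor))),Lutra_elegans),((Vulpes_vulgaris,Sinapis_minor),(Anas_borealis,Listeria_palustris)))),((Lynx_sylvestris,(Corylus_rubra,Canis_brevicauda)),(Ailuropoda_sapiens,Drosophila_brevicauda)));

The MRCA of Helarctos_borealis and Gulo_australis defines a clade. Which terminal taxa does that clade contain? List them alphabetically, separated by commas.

Tracing Helarctos_borealis: it sits inside (Helarctos_borealis,Enhydra_rubra).
Tracing Gulo_australis: it sits inside (Sciurus_litoralis,Gulo_australis).
The smallest clade enclosing both is ((Culex_niger,((Rattus_domesticus,Bufo_sapiens),(Helarctos_borealis,Enhydra_rubra))),(((Brassica_tricolor,Hordeum_bicolor),Betula_major),((Sciurus_litoralis,Gulo_australis),(Ursus_tricolor,Takifugu_sapiens)))); the answer is its 12 terminal taxa in alphabetical order.

Betula_major, Brassica_tricolor, Bufo_sapiens, Culex_niger, Enhydra_rubra, Gulo_australis, Helarctos_borealis, Hordeum_bicolor, Rattus_domesticus, Sciurus_litoralis, Takifugu_sapiens, Ursus_tricolor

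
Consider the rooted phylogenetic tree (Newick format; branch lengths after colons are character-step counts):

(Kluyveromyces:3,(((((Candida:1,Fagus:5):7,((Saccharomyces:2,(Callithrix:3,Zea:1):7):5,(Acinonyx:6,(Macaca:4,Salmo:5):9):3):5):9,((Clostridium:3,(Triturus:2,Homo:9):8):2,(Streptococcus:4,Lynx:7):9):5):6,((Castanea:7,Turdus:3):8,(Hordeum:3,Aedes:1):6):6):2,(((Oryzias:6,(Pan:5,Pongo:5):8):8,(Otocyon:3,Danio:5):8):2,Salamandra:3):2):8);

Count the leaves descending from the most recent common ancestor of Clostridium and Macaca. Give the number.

The MRCA of Clostridium and Macaca is the node subtending (((Candida,Fagus),((Saccharomyces,(Callithrix,Zea)),(Acinonyx,(Macaca,Salmo)))),((Clostridium,(Triturus,Homo)),(Streptococcus,Lynx))).
That clade contains 13 terminal taxa: Acinonyx, Callithrix, Candida, Clostridium, Fagus, Homo, Lynx, Macaca, Saccharomyces, Salmo, Streptococcus, Triturus, Zea.

13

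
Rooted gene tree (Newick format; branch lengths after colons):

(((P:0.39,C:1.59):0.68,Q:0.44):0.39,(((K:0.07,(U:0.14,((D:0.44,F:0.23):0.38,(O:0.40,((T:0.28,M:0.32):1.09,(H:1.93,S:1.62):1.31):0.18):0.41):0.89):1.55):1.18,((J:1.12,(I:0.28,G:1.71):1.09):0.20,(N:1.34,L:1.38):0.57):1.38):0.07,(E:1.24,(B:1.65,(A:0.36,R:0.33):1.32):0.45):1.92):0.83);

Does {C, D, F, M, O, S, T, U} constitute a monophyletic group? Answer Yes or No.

The MRCA of the listed taxa is the root, so the smallest clade containing them is the whole tree.
That clade also contains A, B, E, G, H, I, J, K, L, N, P, Q, R, which are not in the proposed group, so the group is not monophyletic.

No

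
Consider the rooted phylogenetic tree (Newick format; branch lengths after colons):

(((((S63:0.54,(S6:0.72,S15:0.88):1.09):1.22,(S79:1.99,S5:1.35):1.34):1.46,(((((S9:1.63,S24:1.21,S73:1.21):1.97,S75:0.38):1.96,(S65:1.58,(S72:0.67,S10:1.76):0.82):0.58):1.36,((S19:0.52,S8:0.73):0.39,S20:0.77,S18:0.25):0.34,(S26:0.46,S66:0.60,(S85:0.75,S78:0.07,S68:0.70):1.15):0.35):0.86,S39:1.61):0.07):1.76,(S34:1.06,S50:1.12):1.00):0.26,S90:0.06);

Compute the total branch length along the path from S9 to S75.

3.98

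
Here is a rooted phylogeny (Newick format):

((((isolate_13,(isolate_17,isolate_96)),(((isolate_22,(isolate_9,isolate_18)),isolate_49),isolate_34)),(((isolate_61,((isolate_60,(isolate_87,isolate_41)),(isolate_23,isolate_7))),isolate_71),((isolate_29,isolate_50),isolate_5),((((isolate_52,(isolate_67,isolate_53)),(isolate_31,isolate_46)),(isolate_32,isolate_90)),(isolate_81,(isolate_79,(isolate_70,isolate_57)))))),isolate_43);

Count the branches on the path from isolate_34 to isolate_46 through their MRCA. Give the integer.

9

The MRCA of isolate_34 and isolate_46 is the node subtending (((isolate_13,(isolate_17,isolate_96)),(((isolate_22,(isolate_9,isolate_18)),isolate_49),isolate_34)),(((isolate_61,((isolate_60,(isolate_87,isolate_41)),(isolate_23,isolate_7))),isolate_71),((isolate_29,isolate_50),isolate_5),((((isolate_52,(isolate_67,isolate_53)),(isolate_31,isolate_46)),(isolate_32,isolate_90)),(isolate_81,(isolate_79,(isolate_70,isolate_57)))))).
From isolate_34 up to that node: 3 branches. From isolate_46 up to the same node: 6 branches. Total: 3 + 6 = 9.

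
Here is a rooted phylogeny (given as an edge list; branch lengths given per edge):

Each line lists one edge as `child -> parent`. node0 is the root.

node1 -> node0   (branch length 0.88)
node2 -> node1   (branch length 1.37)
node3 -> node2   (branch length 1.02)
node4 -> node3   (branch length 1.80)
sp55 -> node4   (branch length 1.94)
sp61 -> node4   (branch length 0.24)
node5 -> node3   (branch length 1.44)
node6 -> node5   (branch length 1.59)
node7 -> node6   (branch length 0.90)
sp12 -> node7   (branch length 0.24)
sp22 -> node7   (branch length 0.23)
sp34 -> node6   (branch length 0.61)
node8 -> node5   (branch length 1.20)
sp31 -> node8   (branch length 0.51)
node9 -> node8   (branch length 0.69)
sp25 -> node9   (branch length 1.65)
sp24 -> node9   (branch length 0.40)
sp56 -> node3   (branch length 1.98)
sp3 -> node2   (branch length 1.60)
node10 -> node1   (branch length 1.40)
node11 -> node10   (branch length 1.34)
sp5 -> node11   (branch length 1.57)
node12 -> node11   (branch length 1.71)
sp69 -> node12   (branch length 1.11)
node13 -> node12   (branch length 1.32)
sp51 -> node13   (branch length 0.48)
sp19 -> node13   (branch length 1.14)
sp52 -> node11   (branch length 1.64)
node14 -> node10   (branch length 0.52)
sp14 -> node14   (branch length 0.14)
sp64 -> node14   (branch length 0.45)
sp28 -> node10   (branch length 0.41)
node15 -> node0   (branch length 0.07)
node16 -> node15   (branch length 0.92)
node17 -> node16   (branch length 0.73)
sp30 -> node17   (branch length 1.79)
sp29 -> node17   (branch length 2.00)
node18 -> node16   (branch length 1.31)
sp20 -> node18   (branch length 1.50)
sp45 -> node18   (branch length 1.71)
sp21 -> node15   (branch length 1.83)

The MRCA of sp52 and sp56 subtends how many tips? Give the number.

18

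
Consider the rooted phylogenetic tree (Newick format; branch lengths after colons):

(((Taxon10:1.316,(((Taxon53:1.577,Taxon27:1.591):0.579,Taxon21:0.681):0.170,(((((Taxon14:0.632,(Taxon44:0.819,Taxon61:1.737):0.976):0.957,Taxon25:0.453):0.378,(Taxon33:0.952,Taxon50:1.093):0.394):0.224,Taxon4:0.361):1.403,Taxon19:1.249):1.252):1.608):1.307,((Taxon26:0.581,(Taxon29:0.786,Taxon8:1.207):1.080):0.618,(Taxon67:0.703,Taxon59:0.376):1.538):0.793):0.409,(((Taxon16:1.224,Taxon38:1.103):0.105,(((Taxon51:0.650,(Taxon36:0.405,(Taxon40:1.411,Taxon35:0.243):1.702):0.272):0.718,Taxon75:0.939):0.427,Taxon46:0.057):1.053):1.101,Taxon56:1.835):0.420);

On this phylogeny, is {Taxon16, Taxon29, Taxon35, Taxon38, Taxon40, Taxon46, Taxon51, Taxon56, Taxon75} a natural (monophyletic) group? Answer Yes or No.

No

The MRCA of the listed taxa is the root, so the smallest clade containing them is the whole tree.
That clade also contains Taxon10, Taxon14, Taxon19, Taxon21, Taxon25, Taxon26, Taxon27, Taxon33, Taxon36, Taxon4, Taxon44, Taxon50, Taxon53, Taxon59, Taxon61, Taxon67, Taxon8, which are not in the proposed group, so the group is not monophyletic.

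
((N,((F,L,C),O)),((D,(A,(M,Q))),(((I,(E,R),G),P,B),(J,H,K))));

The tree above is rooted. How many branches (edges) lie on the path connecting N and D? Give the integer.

5

The MRCA of N and D is the root of the tree.
From N up to that node: 2 branches. From D up to the same node: 3 branches. Total: 2 + 3 = 5.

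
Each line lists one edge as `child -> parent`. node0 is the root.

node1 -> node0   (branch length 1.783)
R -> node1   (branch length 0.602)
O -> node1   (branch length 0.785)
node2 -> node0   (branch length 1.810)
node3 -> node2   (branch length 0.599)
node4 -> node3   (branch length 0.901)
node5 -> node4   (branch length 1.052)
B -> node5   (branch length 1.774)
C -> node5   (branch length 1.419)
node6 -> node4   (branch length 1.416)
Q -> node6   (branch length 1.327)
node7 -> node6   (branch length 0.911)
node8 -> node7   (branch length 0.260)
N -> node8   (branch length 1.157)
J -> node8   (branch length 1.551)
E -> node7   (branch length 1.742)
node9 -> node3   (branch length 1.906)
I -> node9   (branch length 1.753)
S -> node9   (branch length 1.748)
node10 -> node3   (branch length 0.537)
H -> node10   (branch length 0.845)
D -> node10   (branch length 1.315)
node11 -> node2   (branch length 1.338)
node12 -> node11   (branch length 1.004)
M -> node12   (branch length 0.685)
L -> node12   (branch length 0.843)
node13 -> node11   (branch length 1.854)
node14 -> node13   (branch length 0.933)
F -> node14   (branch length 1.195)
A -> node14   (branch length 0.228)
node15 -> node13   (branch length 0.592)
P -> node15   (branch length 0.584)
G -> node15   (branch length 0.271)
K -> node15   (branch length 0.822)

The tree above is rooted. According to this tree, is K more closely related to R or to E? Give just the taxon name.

The MRCA of K and E subtends ((((B,C),(Q,((N,J),E))),(I,S),(H,D)),((M,L),((F,A),(P,G,K)))) (17 taxa).
The MRCA of K and R is the root, subtending the entire tree (19 taxa).
The first is nested inside the second, so K shares a more recent common ancestor with E.

E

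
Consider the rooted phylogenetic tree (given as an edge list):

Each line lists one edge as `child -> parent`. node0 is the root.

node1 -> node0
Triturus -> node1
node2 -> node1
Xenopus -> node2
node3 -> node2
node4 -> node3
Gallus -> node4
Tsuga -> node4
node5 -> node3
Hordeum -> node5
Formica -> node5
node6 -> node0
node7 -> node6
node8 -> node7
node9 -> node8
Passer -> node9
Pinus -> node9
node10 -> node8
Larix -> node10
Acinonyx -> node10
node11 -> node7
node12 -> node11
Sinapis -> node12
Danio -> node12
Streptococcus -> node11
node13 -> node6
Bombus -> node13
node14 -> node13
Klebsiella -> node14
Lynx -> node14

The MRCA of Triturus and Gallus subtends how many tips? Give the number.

6

The MRCA of Triturus and Gallus is the node subtending (Triturus,(Xenopus,((Gallus,Tsuga),(Hordeum,Formica)))).
That clade contains 6 terminal taxa: Formica, Gallus, Hordeum, Triturus, Tsuga, Xenopus.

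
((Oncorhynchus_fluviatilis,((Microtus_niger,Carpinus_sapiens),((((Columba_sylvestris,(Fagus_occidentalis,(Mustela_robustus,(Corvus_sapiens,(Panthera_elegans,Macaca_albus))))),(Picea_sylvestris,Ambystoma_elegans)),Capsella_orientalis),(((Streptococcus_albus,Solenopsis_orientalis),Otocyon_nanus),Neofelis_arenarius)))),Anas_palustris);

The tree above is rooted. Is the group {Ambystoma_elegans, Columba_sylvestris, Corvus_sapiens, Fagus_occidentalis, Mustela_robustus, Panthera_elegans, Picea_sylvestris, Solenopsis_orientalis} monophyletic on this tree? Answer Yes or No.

No

The MRCA of the listed taxa subtends ((((Columba_sylvestris,(Fagus_occidentalis,(Mustela_robustus,(Corvus_sapiens,(Panthera_elegans,Macaca_albus))))),(Picea_sylvestris,Ambystoma_elegans)),Capsella_orientalis),(((Streptococcus_albus,Solenopsis_orientalis),Otocyon_nanus),Neofelis_arenarius)).
That clade also contains Capsella_orientalis, Macaca_albus, Neofelis_arenarius, Otocyon_nanus, Streptococcus_albus, which are not in the proposed group, so the group is not monophyletic.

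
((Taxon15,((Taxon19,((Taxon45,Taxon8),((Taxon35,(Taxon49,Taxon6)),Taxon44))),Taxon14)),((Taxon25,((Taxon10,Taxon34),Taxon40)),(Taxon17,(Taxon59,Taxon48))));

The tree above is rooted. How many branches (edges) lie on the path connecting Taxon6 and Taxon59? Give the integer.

12

The MRCA of Taxon6 and Taxon59 is the root of the tree.
From Taxon6 up to that node: 8 branches. From Taxon59 up to the same node: 4 branches. Total: 8 + 4 = 12.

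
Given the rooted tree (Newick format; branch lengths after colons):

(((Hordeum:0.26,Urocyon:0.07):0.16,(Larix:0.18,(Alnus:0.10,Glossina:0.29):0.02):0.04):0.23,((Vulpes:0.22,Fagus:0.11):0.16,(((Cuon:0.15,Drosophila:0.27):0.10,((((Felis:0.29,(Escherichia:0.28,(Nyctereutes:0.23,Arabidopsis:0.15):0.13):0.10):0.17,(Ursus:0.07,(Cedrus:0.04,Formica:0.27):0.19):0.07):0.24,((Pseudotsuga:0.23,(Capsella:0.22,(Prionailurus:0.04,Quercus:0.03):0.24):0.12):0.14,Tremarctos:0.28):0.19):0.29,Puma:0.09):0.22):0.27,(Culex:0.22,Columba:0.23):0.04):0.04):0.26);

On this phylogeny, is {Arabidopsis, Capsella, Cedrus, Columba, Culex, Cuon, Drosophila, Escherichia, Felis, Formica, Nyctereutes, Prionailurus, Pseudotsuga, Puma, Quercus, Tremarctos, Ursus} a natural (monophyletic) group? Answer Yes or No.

Yes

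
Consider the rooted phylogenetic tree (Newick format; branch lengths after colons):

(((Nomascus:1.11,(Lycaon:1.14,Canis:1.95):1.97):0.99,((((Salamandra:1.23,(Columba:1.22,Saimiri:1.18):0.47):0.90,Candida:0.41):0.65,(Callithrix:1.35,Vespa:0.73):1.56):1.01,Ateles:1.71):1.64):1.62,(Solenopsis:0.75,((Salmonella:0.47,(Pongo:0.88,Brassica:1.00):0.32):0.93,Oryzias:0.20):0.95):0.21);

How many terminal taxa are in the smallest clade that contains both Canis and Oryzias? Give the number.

15

The MRCA of Canis and Oryzias is the root, so the clade is the entire tree.
That clade contains 15 terminal taxa: Ateles, Brassica, Callithrix, Candida, Canis, Columba, Lycaon, Nomascus, Oryzias, Pongo, Saimiri, Salamandra, Salmonella, Solenopsis, Vespa.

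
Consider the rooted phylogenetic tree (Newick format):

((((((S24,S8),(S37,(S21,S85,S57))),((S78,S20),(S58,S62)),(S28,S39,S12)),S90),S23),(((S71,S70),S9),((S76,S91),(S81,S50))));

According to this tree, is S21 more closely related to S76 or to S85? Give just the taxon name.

S85

The MRCA of S21 and S85 subtends (S21,S85,S57) (3 taxa).
The MRCA of S21 and S76 is the root, subtending the entire tree (22 taxa).
The first is nested inside the second, so S21 shares a more recent common ancestor with S85.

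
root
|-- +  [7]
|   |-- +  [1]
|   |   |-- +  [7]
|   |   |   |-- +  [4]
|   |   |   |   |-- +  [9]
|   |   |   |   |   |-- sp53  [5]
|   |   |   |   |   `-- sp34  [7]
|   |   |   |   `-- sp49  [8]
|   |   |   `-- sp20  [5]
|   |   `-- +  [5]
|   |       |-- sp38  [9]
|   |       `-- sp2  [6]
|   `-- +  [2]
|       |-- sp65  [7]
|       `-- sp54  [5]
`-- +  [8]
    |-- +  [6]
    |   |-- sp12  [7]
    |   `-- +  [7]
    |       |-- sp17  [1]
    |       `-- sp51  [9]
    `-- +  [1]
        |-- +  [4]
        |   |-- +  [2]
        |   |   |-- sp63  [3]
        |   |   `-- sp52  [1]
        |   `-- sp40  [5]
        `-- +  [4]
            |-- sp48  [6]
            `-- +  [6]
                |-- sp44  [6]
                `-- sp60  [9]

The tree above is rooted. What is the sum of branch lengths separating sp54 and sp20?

20

The path runs sp54 → … → MRCA → … → sp20; the MRCA is the node subtending (((((sp53,sp34),sp49),sp20),(sp38,sp2)),(sp65,sp54)).
Branch lengths along that path: 5 + 2 + 1 + 7 + 5 = 20.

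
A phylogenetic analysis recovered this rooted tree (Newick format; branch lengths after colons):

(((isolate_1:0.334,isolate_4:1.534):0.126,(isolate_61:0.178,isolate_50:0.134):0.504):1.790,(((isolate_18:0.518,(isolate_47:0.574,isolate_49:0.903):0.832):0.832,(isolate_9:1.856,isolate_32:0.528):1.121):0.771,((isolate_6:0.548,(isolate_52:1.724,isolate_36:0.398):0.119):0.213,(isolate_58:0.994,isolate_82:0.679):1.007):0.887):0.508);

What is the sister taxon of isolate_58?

isolate_82

isolate_58 attaches to the tree at the node subtending (isolate_58,isolate_82).
The other lineage descending from that same node — the sister group — is the single tip isolate_82.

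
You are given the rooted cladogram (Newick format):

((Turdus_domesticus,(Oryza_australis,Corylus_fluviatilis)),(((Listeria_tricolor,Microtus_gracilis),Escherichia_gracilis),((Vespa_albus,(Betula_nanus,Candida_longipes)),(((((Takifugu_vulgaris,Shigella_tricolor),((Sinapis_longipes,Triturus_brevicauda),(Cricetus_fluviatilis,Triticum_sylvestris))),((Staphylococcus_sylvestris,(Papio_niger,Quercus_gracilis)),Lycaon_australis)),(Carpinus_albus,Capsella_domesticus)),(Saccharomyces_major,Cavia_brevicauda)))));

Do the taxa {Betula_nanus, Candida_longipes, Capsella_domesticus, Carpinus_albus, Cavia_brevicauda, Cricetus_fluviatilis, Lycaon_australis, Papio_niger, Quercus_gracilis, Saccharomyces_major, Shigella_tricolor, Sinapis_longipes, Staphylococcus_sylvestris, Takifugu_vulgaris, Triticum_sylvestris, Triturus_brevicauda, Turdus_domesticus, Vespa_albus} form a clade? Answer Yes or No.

No

The MRCA of the listed taxa is the root, so the smallest clade containing them is the whole tree.
That clade also contains Corylus_fluviatilis, Escherichia_gracilis, Listeria_tricolor, Microtus_gracilis, Oryza_australis, which are not in the proposed group, so the group is not monophyletic.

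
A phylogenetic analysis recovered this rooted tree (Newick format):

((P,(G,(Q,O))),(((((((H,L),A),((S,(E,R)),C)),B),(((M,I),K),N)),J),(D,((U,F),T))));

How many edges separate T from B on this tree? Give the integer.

7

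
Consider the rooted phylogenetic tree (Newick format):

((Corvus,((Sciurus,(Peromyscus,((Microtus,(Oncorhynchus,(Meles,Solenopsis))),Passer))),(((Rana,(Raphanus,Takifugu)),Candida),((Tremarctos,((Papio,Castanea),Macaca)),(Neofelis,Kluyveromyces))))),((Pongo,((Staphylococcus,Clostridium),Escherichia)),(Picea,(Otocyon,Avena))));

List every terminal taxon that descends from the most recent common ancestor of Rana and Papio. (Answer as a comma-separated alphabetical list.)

Tracing Rana: it sits inside (Rana,(Raphanus,Takifugu)).
Tracing Papio: it sits inside (Papio,Castanea).
The smallest clade enclosing both is (((Rana,(Raphanus,Takifugu)),Candida),((Tremarctos,((Papio,Castanea),Macaca)),(Neofelis,Kluyveromyces))); the answer is its 10 terminal taxa in alphabetical order.

Candida, Castanea, Kluyveromyces, Macaca, Neofelis, Papio, Rana, Raphanus, Takifugu, Tremarctos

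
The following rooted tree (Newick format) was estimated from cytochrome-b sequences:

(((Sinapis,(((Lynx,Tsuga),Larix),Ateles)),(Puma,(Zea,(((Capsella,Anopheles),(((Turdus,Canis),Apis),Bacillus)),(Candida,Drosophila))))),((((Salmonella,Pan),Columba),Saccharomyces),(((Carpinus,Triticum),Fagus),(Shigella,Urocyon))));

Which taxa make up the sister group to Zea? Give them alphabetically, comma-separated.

Anopheles, Apis, Bacillus, Candida, Canis, Capsella, Drosophila, Turdus

Zea attaches to the tree at the node subtending (Zea,(((Capsella,Anopheles),(((Turdus,Canis),Apis),Bacillus)),(Candida,Drosophila))).
The other lineage descending from that same node — the sister group — is (((Capsella,Anopheles),(((Turdus,Canis),Apis),Bacillus)),(Candida,Drosophila)); its 8 tips in alphabetical order are the answer.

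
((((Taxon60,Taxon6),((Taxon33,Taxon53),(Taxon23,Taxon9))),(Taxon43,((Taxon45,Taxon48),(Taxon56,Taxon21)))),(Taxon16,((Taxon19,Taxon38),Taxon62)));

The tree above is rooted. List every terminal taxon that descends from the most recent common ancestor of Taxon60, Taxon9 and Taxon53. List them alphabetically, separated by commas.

Taxon23, Taxon33, Taxon53, Taxon6, Taxon60, Taxon9

Tracing Taxon60: it sits inside (Taxon60,Taxon6).
Tracing Taxon9: it sits inside (Taxon23,Taxon9).
Tracing Taxon53: it sits inside (Taxon33,Taxon53).
The smallest clade enclosing all 3 is ((Taxon60,Taxon6),((Taxon33,Taxon53),(Taxon23,Taxon9))); the answer is its 6 terminal taxa in alphabetical order.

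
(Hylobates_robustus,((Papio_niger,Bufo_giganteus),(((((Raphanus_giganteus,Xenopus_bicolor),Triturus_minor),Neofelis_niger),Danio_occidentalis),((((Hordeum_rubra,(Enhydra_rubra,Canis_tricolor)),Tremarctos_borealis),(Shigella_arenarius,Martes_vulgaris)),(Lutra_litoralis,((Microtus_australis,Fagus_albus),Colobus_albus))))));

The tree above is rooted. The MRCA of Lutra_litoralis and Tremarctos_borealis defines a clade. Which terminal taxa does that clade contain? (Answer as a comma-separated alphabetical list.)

Canis_tricolor, Colobus_albus, Enhydra_rubra, Fagus_albus, Hordeum_rubra, Lutra_litoralis, Martes_vulgaris, Microtus_australis, Shigella_arenarius, Tremarctos_borealis

Tracing Lutra_litoralis: it sits inside (Lutra_litoralis,((Microtus_australis,Fagus_albus),Colobus_albus)).
Tracing Tremarctos_borealis: it sits inside ((Hordeum_rubra,(Enhydra_rubra,Canis_tricolor)),Tremarctos_borealis).
The smallest clade enclosing both is ((((Hordeum_rubra,(Enhydra_rubra,Canis_tricolor)),Tremarctos_borealis),(Shigella_arenarius,Martes_vulgaris)),(Lutra_litoralis,((Microtus_australis,Fagus_albus),Colobus_albus))); the answer is its 10 terminal taxa in alphabetical order.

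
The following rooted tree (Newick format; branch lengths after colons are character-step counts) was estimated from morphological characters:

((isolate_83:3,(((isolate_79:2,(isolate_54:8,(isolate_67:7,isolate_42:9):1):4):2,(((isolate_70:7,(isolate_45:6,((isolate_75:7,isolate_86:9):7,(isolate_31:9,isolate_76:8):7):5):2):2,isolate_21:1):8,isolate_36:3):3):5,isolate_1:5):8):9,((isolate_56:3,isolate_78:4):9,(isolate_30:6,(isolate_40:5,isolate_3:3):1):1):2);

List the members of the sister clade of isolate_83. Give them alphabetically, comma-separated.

isolate_1, isolate_21, isolate_31, isolate_36, isolate_42, isolate_45, isolate_54, isolate_67, isolate_70, isolate_75, isolate_76, isolate_79, isolate_86

isolate_83 attaches to the tree at the node subtending (isolate_83,(((isolate_79,(isolate_54,(isolate_67,isolate_42))),(((isolate_70,(isolate_45,((isolate_75,isolate_86),(isolate_31,isolate_76)))),isolate_21),isolate_36)),isolate_1)).
The other lineage descending from that same node — the sister group — is (((isolate_79,(isolate_54,(isolate_67,isolate_42))),(((isolate_70,(isolate_45,((isolate_75,isolate_86),(isolate_31,isolate_76)))),isolate_21),isolate_36)),isolate_1); its 13 tips in alphabetical order are the answer.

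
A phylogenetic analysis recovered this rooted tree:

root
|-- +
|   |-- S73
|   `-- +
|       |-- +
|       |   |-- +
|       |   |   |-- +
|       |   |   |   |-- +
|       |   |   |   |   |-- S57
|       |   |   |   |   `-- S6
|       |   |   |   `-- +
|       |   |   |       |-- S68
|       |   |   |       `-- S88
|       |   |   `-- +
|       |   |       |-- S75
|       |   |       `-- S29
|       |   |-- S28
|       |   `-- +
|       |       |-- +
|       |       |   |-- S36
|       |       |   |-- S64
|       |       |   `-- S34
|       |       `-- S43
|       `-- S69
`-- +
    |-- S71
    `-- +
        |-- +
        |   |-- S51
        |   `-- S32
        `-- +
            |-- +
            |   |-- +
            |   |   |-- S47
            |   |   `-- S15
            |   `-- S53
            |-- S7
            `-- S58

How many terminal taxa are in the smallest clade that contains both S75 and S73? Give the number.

The MRCA of S75 and S73 is the node subtending (S73,(((((S57,S6),(S68,S88)),(S75,S29)),S28,((S36,S64,S34),S43)),S69)).
That clade contains 13 terminal taxa: S28, S29, S34, S36, S43, S57, S6, S64, S68, S69, S73, S75, S88.

13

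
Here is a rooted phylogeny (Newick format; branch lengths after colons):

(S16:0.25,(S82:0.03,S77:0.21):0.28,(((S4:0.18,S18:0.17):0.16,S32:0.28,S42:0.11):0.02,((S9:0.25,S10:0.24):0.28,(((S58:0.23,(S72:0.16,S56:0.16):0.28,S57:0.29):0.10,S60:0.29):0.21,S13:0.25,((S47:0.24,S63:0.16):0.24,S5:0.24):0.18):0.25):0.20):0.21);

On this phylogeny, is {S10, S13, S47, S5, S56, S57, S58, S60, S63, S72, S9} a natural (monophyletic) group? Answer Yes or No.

Yes

The most recent common ancestor of these taxa subtends ((S9,S10),(((S58,(S72,S56),S57),S60),S13,((S47,S63),S5))).
That clade has exactly 11 tips — every listed taxon and nothing else — so the group is monophyletic.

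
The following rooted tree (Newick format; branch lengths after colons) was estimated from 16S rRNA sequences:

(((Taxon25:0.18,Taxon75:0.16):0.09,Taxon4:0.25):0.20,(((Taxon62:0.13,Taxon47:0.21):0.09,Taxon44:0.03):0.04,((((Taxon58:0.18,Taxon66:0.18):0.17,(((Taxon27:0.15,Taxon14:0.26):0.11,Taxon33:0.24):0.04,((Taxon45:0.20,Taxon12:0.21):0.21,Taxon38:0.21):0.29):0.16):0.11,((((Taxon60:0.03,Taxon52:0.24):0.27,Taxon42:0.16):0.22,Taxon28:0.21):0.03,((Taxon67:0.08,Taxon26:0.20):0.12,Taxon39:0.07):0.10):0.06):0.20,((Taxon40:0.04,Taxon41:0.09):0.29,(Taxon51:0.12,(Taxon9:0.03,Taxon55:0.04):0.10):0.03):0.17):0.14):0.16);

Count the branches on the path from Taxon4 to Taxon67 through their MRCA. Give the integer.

9

The MRCA of Taxon4 and Taxon67 is the root of the tree.
From Taxon4 up to that node: 2 branches. From Taxon67 up to the same node: 7 branches. Total: 2 + 7 = 9.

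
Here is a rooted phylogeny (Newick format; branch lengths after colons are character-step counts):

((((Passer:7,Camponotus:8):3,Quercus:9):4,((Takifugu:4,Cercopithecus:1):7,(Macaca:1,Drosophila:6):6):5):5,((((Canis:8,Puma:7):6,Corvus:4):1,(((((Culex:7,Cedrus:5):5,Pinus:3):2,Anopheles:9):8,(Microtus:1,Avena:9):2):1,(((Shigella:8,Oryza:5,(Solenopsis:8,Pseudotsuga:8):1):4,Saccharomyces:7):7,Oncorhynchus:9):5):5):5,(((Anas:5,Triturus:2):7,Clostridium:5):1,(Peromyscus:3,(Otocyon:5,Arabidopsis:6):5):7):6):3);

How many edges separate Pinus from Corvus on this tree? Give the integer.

The MRCA of Pinus and Corvus is the node subtending (((Canis,Puma),Corvus),(((((Culex,Cedrus),Pinus),Anopheles),(Microtus,Avena)),(((Shigella,Oryza,(Solenopsis,Pseudotsuga)),Saccharomyces),Oncorhynchus))).
From Pinus up to that node: 5 branches. From Corvus up to the same node: 2 branches. Total: 5 + 2 = 7.

7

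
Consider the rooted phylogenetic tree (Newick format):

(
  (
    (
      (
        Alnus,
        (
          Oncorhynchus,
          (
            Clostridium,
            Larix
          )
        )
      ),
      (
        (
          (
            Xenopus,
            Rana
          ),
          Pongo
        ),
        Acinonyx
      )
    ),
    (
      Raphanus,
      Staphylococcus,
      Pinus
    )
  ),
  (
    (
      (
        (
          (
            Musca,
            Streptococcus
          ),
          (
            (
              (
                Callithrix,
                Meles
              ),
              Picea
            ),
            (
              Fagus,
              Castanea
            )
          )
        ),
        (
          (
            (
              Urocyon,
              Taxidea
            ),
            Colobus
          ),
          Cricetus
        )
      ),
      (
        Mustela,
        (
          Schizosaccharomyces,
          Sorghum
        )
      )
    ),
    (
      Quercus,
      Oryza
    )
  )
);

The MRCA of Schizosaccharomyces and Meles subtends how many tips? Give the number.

The MRCA of Schizosaccharomyces and Meles is the node subtending ((((Musca,Streptococcus),(((Callithrix,Meles),Picea),(Fagus,Castanea))),(((Urocyon,Taxidea),Colobus),Cricetus)),(Mustela,(Schizosaccharomyces,Sorghum))).
That clade contains 14 terminal taxa: Callithrix, Castanea, Colobus, Cricetus, Fagus, Meles, Musca, Mustela, Picea, Schizosaccharomyces, Sorghum, Streptococcus, Taxidea, Urocyon.

14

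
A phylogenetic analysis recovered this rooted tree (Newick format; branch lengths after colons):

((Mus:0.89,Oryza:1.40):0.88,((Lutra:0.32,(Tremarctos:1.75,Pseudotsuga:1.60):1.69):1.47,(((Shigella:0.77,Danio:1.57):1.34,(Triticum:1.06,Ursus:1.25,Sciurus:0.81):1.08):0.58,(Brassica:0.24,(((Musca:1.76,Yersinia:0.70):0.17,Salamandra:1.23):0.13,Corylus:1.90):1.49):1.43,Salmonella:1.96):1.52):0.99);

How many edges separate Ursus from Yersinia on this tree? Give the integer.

The MRCA of Ursus and Yersinia is the node subtending (((Shigella,Danio),(Triticum,Ursus,Sciurus)),(Brassica,(((Musca,Yersinia),Salamandra),Corylus)),Salmonella).
From Ursus up to that node: 3 branches. From Yersinia up to the same node: 5 branches. Total: 3 + 5 = 8.

8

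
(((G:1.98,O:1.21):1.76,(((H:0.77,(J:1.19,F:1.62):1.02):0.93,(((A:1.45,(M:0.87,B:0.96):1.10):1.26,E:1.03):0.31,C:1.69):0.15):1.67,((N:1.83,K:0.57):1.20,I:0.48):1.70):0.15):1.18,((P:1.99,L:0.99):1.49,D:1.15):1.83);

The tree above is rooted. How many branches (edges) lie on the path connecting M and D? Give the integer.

The MRCA of M and D is the root of the tree.
From M up to that node: 8 branches. From D up to the same node: 2 branches. Total: 8 + 2 = 10.

10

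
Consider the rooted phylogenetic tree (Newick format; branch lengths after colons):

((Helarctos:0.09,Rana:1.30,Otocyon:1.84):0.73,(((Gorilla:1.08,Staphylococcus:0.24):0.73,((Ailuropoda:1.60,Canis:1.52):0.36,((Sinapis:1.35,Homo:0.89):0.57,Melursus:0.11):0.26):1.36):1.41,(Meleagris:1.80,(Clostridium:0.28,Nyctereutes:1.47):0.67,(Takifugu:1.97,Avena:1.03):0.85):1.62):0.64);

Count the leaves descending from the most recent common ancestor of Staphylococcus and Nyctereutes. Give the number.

12

The MRCA of Staphylococcus and Nyctereutes is the node subtending (((Gorilla,Staphylococcus),((Ailuropoda,Canis),((Sinapis,Homo),Melursus))),(Meleagris,(Clostridium,Nyctereutes),(Takifugu,Avena))).
That clade contains 12 terminal taxa: Ailuropoda, Avena, Canis, Clostridium, Gorilla, Homo, Meleagris, Melursus, Nyctereutes, Sinapis, Staphylococcus, Takifugu.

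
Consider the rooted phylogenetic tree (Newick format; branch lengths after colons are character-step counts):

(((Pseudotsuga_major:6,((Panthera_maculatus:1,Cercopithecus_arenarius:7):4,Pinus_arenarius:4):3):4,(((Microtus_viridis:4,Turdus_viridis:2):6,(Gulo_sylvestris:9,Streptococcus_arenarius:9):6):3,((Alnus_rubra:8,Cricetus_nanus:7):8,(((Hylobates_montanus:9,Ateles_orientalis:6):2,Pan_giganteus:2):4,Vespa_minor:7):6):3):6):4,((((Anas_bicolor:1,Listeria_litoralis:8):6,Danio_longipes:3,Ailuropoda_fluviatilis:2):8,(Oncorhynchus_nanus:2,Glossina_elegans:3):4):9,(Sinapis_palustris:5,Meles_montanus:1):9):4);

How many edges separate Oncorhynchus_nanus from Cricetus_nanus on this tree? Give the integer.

The MRCA of Oncorhynchus_nanus and Cricetus_nanus is the root of the tree.
From Oncorhynchus_nanus up to that node: 4 branches. From Cricetus_nanus up to the same node: 5 branches. Total: 4 + 5 = 9.

9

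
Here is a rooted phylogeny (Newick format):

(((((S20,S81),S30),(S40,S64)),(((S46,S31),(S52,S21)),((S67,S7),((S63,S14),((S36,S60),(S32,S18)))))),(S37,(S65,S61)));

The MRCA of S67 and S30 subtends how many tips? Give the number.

17

The MRCA of S67 and S30 is the node subtending ((((S20,S81),S30),(S40,S64)),(((S46,S31),(S52,S21)),((S67,S7),((S63,S14),((S36,S60),(S32,S18)))))).
That clade contains 17 terminal taxa: S14, S18, S20, S21, S30, S31, S32, S36, S40, S46, S52, S60, S63, S64, S67, S7, S81.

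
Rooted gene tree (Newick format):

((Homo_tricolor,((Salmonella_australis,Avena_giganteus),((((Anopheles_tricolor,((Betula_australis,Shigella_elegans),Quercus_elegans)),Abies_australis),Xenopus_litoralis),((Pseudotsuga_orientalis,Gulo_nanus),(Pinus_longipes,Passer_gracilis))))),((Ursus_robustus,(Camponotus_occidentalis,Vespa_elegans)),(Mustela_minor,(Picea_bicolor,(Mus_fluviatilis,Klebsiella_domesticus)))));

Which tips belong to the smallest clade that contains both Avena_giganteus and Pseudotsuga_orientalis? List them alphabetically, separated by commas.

Tracing Avena_giganteus: it sits inside (Salmonella_australis,Avena_giganteus).
Tracing Pseudotsuga_orientalis: it sits inside (Pseudotsuga_orientalis,Gulo_nanus).
The smallest clade enclosing both is ((Salmonella_australis,Avena_giganteus),((((Anopheles_tricolor,((Betula_australis,Shigella_elegans),Quercus_elegans)),Abies_australis),Xenopus_litoralis),((Pseudotsuga_orientalis,Gulo_nanus),(Pinus_longipes,Passer_gracilis)))); the answer is its 12 terminal taxa in alphabetical order.

Abies_australis, Anopheles_tricolor, Avena_giganteus, Betula_australis, Gulo_nanus, Passer_gracilis, Pinus_longipes, Pseudotsuga_orientalis, Quercus_elegans, Salmonella_australis, Shigella_elegans, Xenopus_litoralis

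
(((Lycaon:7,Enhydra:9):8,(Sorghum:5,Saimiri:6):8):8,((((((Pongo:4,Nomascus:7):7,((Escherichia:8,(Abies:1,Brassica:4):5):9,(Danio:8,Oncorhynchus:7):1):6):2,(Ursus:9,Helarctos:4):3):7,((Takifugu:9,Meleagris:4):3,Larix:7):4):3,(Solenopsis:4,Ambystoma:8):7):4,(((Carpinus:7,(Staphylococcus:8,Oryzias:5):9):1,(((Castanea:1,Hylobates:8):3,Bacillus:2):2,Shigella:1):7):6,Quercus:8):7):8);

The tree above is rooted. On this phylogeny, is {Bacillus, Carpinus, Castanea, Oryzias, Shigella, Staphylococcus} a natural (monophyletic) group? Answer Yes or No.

No

The MRCA of the listed taxa subtends ((Carpinus,(Staphylococcus,Oryzias)),(((Castanea,Hylobates),Bacillus),Shigella)).
That clade also contains Hylobates, which is not in the proposed group, so the group is not monophyletic.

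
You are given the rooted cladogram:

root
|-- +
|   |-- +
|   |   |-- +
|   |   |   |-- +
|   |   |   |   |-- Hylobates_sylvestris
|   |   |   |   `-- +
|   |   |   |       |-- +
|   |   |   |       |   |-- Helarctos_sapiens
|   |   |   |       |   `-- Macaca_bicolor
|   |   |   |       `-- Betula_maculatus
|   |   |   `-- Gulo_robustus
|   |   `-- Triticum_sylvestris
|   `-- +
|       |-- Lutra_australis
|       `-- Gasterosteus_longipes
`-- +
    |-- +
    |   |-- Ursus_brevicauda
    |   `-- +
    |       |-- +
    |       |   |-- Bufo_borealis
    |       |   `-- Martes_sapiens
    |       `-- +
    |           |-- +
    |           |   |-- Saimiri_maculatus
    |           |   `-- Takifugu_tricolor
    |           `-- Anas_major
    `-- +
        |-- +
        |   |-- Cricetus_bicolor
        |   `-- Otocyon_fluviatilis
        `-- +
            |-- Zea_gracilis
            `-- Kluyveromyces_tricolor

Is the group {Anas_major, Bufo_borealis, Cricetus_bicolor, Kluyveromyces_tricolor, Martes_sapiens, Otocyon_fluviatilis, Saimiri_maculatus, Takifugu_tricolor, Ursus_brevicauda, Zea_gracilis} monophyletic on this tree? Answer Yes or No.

Yes

The most recent common ancestor of these taxa subtends ((Ursus_brevicauda,((Bufo_borealis,Martes_sapiens),((Saimiri_maculatus,Takifugu_tricolor),Anas_major))),((Cricetus_bicolor,Otocyon_fluviatilis),(Zea_gracilis,Kluyveromyces_tricolor))).
That clade has exactly 10 tips — every listed taxon and nothing else — so the group is monophyletic.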